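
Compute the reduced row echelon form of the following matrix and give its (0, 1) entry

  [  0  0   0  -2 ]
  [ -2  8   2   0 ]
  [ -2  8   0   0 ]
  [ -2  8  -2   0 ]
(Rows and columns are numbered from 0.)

-4

R1 ↔ R2
  [ -2  8   2   0 ]
  [  0  0   0  -2 ]
  [ -2  8   0   0 ]
  [ -2  8  -2   0 ]
R1 ← -1/2·R1
  [  1  -4  -1   0 ]
  [  0   0   0  -2 ]
  [ -2   8   0   0 ]
  [ -2   8  -2   0 ]
R3 ← R3 + 2·R1
  [  1  -4  -1   0 ]
  [  0   0   0  -2 ]
  [  0   0  -2   0 ]
  [ -2   8  -2   0 ]
R4 ← R4 + 2·R1
  [ 1  -4  -1   0 ]
  [ 0   0   0  -2 ]
  [ 0   0  -2   0 ]
  [ 0   0  -4   0 ]
R2 ↔ R3
  [ 1  -4  -1   0 ]
  [ 0   0  -2   0 ]
  [ 0   0   0  -2 ]
  [ 0   0  -4   0 ]
R2 ← -1/2·R2
  [ 1  -4  -1   0 ]
  [ 0   0   1   0 ]
  [ 0   0   0  -2 ]
  [ 0   0  -4   0 ]
R4 ← R4 + 4·R2
  [ 1  -4  -1   0 ]
  [ 0   0   1   0 ]
  [ 0   0   0  -2 ]
  [ 0   0   0   0 ]
R3 ← -1/2·R3
  [ 1  -4  -1  0 ]
  [ 0   0   1  0 ]
  [ 0   0   0  1 ]
  [ 0   0   0  0 ]
R1 ← R1 + R2
  [ 1  -4  0  0 ]
  [ 0   0  1  0 ]
  [ 0   0  0  1 ]
  [ 0   0  0  0 ]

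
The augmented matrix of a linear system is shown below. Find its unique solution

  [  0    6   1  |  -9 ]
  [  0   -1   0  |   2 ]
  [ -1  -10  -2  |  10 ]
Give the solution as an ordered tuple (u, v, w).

(4, -2, 3)

r1 ↔ r3
r1 -> -1·r1
r2 -> -1·r2
r3 -> r3 − 6·r2
r1 -> r1 − 2·r3
r1 -> r1 − 10·r2
Reading off the last column: u = 4, v = -2, w = 3.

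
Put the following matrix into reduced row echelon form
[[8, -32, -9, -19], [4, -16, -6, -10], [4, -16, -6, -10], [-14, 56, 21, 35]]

R1 → 1/8·R1
  [   1   -4  -9/8  -19/8 ]
  [   4  -16    -6    -10 ]
  [   4  -16    -6    -10 ]
  [ -14   56    21     35 ]
R2 → R2 − 4·R1
  [   1   -4  -9/8  -19/8 ]
  [   0    0  -3/2   -1/2 ]
  [   4  -16    -6    -10 ]
  [ -14   56    21     35 ]
R3 → R3 − 4·R1
  [   1  -4  -9/8  -19/8 ]
  [   0   0  -3/2   -1/2 ]
  [   0   0  -3/2   -1/2 ]
  [ -14  56    21     35 ]
R4 → R4 + 14·R1
  [ 1  -4  -9/8  -19/8 ]
  [ 0   0  -3/2   -1/2 ]
  [ 0   0  -3/2   -1/2 ]
  [ 0   0  21/4    7/4 ]
R2 → -2/3·R2
  [ 1  -4  -9/8  -19/8 ]
  [ 0   0     1    1/3 ]
  [ 0   0  -3/2   -1/2 ]
  [ 0   0  21/4    7/4 ]
R3 → R3 + 3/2·R2
  [ 1  -4  -9/8  -19/8 ]
  [ 0   0     1    1/3 ]
  [ 0   0     0      0 ]
  [ 0   0  21/4    7/4 ]
R4 → R4 − 21/4·R2
  [ 1  -4  -9/8  -19/8 ]
  [ 0   0     1    1/3 ]
  [ 0   0     0      0 ]
  [ 0   0     0      0 ]
R1 → R1 + 9/8·R2
  [ 1  -4  0   -2 ]
  [ 0   0  1  1/3 ]
  [ 0   0  0    0 ]
  [ 0   0  0    0 ]

[[1, -4, 0, -2], [0, 0, 1, 1/3], [0, 0, 0, 0], [0, 0, 0, 0]]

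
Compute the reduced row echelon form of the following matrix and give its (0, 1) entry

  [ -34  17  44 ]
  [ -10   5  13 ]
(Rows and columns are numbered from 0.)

ρ1 -> -1/34·ρ1
  [   1  -1/2  -22/17 ]
  [ -10     5      13 ]
ρ2 -> ρ2 + 10·ρ1
  [ 1  -1/2  -22/17 ]
  [ 0     0    1/17 ]
ρ2 -> 17·ρ2
  [ 1  -1/2  -22/17 ]
  [ 0     0       1 ]
ρ1 -> ρ1 + 22/17·ρ2
  [ 1  -1/2  0 ]
  [ 0     0  1 ]

-1/2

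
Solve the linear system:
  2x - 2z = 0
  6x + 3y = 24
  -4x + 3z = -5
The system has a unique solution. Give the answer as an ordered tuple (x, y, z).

(5, -2, 5)

Form the augmented matrix and row-reduce:
  [  2  0  -2  |   0 ]
  [  6  3   0  |  24 ]
  [ -4  0   3  |  -5 ]
r1 → 1/2·r1
  [  1  0  -1  |   0 ]
  [  6  3   0  |  24 ]
  [ -4  0   3  |  -5 ]
r2 → r2 − 6·r1
  [  1  0  -1  |   0 ]
  [  0  3   6  |  24 ]
  [ -4  0   3  |  -5 ]
r3 → r3 + 4·r1
  [ 1  0  -1  |   0 ]
  [ 0  3   6  |  24 ]
  [ 0  0  -1  |  -5 ]
r2 → 1/3·r2
  [ 1  0  -1  |   0 ]
  [ 0  1   2  |   8 ]
  [ 0  0  -1  |  -5 ]
r3 → -1·r3
  [ 1  0  -1  |  0 ]
  [ 0  1   2  |  8 ]
  [ 0  0   1  |  5 ]
r2 → r2 − 2·r3
  [ 1  0  -1  |   0 ]
  [ 0  1   0  |  -2 ]
  [ 0  0   1  |   5 ]
r1 → r1 + r3
  [ 1  0  0  |   5 ]
  [ 0  1  0  |  -2 ]
  [ 0  0  1  |   5 ]
Reading off the last column: x = 5, y = -2, z = 5.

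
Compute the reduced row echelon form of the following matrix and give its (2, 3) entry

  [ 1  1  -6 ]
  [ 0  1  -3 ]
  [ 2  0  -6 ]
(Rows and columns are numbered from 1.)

R3 -> R3 − 2·R1
  [ 1   1  -6 ]
  [ 0   1  -3 ]
  [ 0  -2   6 ]
R3 -> R3 + 2·R2
  [ 1  1  -6 ]
  [ 0  1  -3 ]
  [ 0  0   0 ]
R1 -> R1 − R2
  [ 1  0  -3 ]
  [ 0  1  -3 ]
  [ 0  0   0 ]

-3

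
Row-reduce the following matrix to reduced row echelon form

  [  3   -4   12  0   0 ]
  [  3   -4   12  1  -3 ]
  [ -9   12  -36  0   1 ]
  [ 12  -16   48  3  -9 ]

[[1, -4/3, 4, 0, 0], [0, 0, 0, 1, 0], [0, 0, 0, 0, 1], [0, 0, 0, 0, 0]]

R1 ← 1/3·R1
R2 ← R2 − 3·R1
R3 ← R3 + 9·R1
R4 ← R4 − 12·R1
R4 ← R4 − 3·R2
R2 ← R2 + 3·R3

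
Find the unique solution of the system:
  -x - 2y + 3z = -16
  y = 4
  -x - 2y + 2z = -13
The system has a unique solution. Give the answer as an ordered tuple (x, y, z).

Form the augmented matrix and row-reduce:
  [ -1  -2  3  |  -16 ]
  [  0   1  0  |    4 ]
  [ -1  -2  2  |  -13 ]
r1 → -1·r1
  [  1   2  -3  |   16 ]
  [  0   1   0  |    4 ]
  [ -1  -2   2  |  -13 ]
r3 → r3 + r1
  [ 1  2  -3  |  16 ]
  [ 0  1   0  |   4 ]
  [ 0  0  -1  |   3 ]
r3 → -1·r3
  [ 1  2  -3  |  16 ]
  [ 0  1   0  |   4 ]
  [ 0  0   1  |  -3 ]
r1 → r1 + 3·r3
  [ 1  2  0  |   7 ]
  [ 0  1  0  |   4 ]
  [ 0  0  1  |  -3 ]
r1 → r1 − 2·r2
  [ 1  0  0  |  -1 ]
  [ 0  1  0  |   4 ]
  [ 0  0  1  |  -3 ]
Reading off the last column: x = -1, y = 4, z = -3.

(-1, 4, -3)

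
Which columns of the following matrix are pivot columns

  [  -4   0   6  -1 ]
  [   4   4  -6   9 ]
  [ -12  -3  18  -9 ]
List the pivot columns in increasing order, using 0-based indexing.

0, 1

R1 := -1/4·R1
  [   1   0  -3/2  1/4 ]
  [   4   4    -6    9 ]
  [ -12  -3    18   -9 ]
R2 := R2 − 4·R1
  [   1   0  -3/2  1/4 ]
  [   0   4     0    8 ]
  [ -12  -3    18   -9 ]
R3 := R3 + 12·R1
  [ 1   0  -3/2  1/4 ]
  [ 0   4     0    8 ]
  [ 0  -3     0   -6 ]
R2 := 1/4·R2
  [ 1   0  -3/2  1/4 ]
  [ 0   1     0    2 ]
  [ 0  -3     0   -6 ]
R3 := R3 + 3·R2
  [ 1  0  -3/2  1/4 ]
  [ 0  1     0    2 ]
  [ 0  0     0    0 ]
Pivot columns are the columns containing a leading 1.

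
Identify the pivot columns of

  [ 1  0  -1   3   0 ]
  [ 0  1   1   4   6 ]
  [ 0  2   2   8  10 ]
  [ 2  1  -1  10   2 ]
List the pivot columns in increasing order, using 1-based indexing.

Subtract 2 times ρ1 from ρ4.
Subtract 2 times ρ2 from ρ3.
Subtract ρ2 from ρ4.
Multiply ρ3 by -1/2.
Add 4 times ρ3 to ρ4.
Subtract 6 times ρ3 from ρ2.
Pivot columns are the columns containing a leading 1.

1, 2, 5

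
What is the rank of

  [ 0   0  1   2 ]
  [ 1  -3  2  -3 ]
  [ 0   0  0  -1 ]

rank = 3

ρ1 <-> ρ2
  [ 1  -3  2  -3 ]
  [ 0   0  1   2 ]
  [ 0   0  0  -1 ]
ρ3 -> -1·ρ3
  [ 1  -3  2  -3 ]
  [ 0   0  1   2 ]
  [ 0   0  0   1 ]
ρ2 -> ρ2 − 2·ρ3
  [ 1  -3  2  -3 ]
  [ 0   0  1   0 ]
  [ 0   0  0   1 ]
ρ1 -> ρ1 + 3·ρ3
  [ 1  -3  2  0 ]
  [ 0   0  1  0 ]
  [ 0   0  0  1 ]
ρ1 -> ρ1 − 2·ρ2
  [ 1  -3  0  0 ]
  [ 0   0  1  0 ]
  [ 0   0  0  1 ]
The reduced form has 3 nonzero rows.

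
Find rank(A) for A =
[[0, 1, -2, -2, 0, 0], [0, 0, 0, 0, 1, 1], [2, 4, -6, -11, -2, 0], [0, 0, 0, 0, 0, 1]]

rank = 4

r1 ↔ r3
  [ 2  4  -6  -11  -2  0 ]
  [ 0  0   0    0   1  1 ]
  [ 0  1  -2   -2   0  0 ]
  [ 0  0   0    0   0  1 ]
r1 := 1/2·r1
  [ 1  2  -3  -11/2  -1  0 ]
  [ 0  0   0      0   1  1 ]
  [ 0  1  -2     -2   0  0 ]
  [ 0  0   0      0   0  1 ]
r2 ↔ r3
  [ 1  2  -3  -11/2  -1  0 ]
  [ 0  1  -2     -2   0  0 ]
  [ 0  0   0      0   1  1 ]
  [ 0  0   0      0   0  1 ]
r3 := r3 − r4
  [ 1  2  -3  -11/2  -1  0 ]
  [ 0  1  -2     -2   0  0 ]
  [ 0  0   0      0   1  0 ]
  [ 0  0   0      0   0  1 ]
r1 := r1 + r3
  [ 1  2  -3  -11/2  0  0 ]
  [ 0  1  -2     -2  0  0 ]
  [ 0  0   0      0  1  0 ]
  [ 0  0   0      0  0  1 ]
r1 := r1 − 2·r2
  [ 1  0   1  -3/2  0  0 ]
  [ 0  1  -2    -2  0  0 ]
  [ 0  0   0     0  1  0 ]
  [ 0  0   0     0  0  1 ]
The reduced form has 4 nonzero rows.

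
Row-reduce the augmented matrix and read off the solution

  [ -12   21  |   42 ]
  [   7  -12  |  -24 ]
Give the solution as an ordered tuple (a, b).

(0, 2)

Multiply R1 by -1/12.
  [ 1  -7/4  |  -7/2 ]
  [ 7   -12  |   -24 ]
Subtract 7 times R1 from R2.
  [ 1  -7/4  |  -7/2 ]
  [ 0   1/4  |   1/2 ]
Multiply R2 by 4.
  [ 1  -7/4  |  -7/2 ]
  [ 0     1  |     2 ]
Add 7/4 times R2 to R1.
  [ 1  0  |  0 ]
  [ 0  1  |  2 ]
Reading off the last column: a = 0, b = 2.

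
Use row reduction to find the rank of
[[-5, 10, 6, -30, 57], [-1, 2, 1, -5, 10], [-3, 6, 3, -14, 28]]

rank = 3

ρ1 ← -1/5·ρ1
  [  1  -2  -6/5    6  -57/5 ]
  [ -1   2     1   -5     10 ]
  [ -3   6     3  -14     28 ]
ρ2 ← ρ2 + ρ1
  [  1  -2  -6/5    6  -57/5 ]
  [  0   0  -1/5    1   -7/5 ]
  [ -3   6     3  -14     28 ]
ρ3 ← ρ3 + 3·ρ1
  [ 1  -2  -6/5  6  -57/5 ]
  [ 0   0  -1/5  1   -7/5 ]
  [ 0   0  -3/5  4  -31/5 ]
ρ2 ← -5·ρ2
  [ 1  -2  -6/5   6  -57/5 ]
  [ 0   0     1  -5      7 ]
  [ 0   0  -3/5   4  -31/5 ]
ρ3 ← ρ3 + 3/5·ρ2
  [ 1  -2  -6/5   6  -57/5 ]
  [ 0   0     1  -5      7 ]
  [ 0   0     0   1     -2 ]
ρ2 ← ρ2 + 5·ρ3
  [ 1  -2  -6/5  6  -57/5 ]
  [ 0   0     1  0     -3 ]
  [ 0   0     0  1     -2 ]
ρ1 ← ρ1 − 6·ρ3
  [ 1  -2  -6/5  0  3/5 ]
  [ 0   0     1  0   -3 ]
  [ 0   0     0  1   -2 ]
ρ1 ← ρ1 + 6/5·ρ2
  [ 1  -2  0  0  -3 ]
  [ 0   0  1  0  -3 ]
  [ 0   0  0  1  -2 ]
The reduced form has 3 nonzero rows.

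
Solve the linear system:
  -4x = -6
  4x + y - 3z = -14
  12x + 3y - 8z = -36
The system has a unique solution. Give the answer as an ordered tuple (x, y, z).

(3/2, -2, 6)

Form the augmented matrix and row-reduce:
  [ -4  0   0  |   -6 ]
  [  4  1  -3  |  -14 ]
  [ 12  3  -8  |  -36 ]
Multiply R1 by -1/4.
Subtract 4 times R1 from R2.
Subtract 12 times R1 from R3.
Subtract 3 times R2 from R3.
Add 3 times R3 to R2.
Reading off the last column: x = 3/2, y = -2, z = 6.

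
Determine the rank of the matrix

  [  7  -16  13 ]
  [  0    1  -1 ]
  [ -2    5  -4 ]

rank = 3

Multiply R1 by 1/7.
  [  1  -16/7  13/7 ]
  [  0      1    -1 ]
  [ -2      5    -4 ]
Add 2 times R1 to R3.
  [ 1  -16/7  13/7 ]
  [ 0      1    -1 ]
  [ 0    3/7  -2/7 ]
Subtract 3/7 times R2 from R3.
  [ 1  -16/7  13/7 ]
  [ 0      1    -1 ]
  [ 0      0   1/7 ]
Multiply R3 by 7.
  [ 1  -16/7  13/7 ]
  [ 0      1    -1 ]
  [ 0      0     1 ]
Add R3 to R2.
  [ 1  -16/7  13/7 ]
  [ 0      1     0 ]
  [ 0      0     1 ]
Subtract 13/7 times R3 from R1.
  [ 1  -16/7  0 ]
  [ 0      1  0 ]
  [ 0      0  1 ]
Add 16/7 times R2 to R1.
  [ 1  0  0 ]
  [ 0  1  0 ]
  [ 0  0  1 ]
The reduced form has 3 nonzero rows.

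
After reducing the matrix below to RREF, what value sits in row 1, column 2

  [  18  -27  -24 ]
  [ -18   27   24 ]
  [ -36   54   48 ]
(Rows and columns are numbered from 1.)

R1 -> 1/18·R1
R2 -> R2 + 18·R1
R3 -> R3 + 36·R1

-3/2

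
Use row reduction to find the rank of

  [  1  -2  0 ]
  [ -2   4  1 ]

rank = 2

Add 2 times R1 to R2.
  [ 1  -2  0 ]
  [ 0   0  1 ]
The reduced form has 2 nonzero rows.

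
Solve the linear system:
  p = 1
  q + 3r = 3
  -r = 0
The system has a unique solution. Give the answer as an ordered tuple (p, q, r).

Form the augmented matrix and row-reduce:
  [ 1  0   0  |  1 ]
  [ 0  1   3  |  3 ]
  [ 0  0  -1  |  0 ]
r3 ← -1·r3
r2 ← r2 − 3·r3
Reading off the last column: p = 1, q = 3, r = 0.

(1, 3, 0)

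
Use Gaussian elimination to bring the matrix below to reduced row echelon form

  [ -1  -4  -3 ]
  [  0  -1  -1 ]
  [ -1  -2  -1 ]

[[1, 0, -1], [0, 1, 1], [0, 0, 0]]

ρ1 ← -1·ρ1
ρ3 ← ρ3 + ρ1
ρ2 ← -1·ρ2
ρ3 ← ρ3 − 2·ρ2
ρ1 ← ρ1 − 4·ρ2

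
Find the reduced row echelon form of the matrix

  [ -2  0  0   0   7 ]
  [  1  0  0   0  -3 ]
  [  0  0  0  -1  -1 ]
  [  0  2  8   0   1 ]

Multiply ρ1 by -1/2.
Subtract ρ1 from ρ2.
Swap ρ2 and ρ4.
Multiply ρ2 by 1/2.
Multiply ρ3 by -1.
Multiply ρ4 by 2.
Subtract ρ4 from ρ3.
Subtract 1/2 times ρ4 from ρ2.
Add 7/2 times ρ4 to ρ1.

[[1, 0, 0, 0, 0], [0, 1, 4, 0, 0], [0, 0, 0, 1, 0], [0, 0, 0, 0, 1]]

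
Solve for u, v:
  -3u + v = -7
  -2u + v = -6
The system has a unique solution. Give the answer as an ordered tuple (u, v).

Form the augmented matrix and row-reduce:
  [ -3  1  |  -7 ]
  [ -2  1  |  -6 ]
R1 → -1/3·R1
  [  1  -1/3  |  7/3 ]
  [ -2     1  |   -6 ]
R2 → R2 + 2·R1
  [ 1  -1/3  |   7/3 ]
  [ 0   1/3  |  -4/3 ]
R2 → 3·R2
  [ 1  -1/3  |  7/3 ]
  [ 0     1  |   -4 ]
R1 → R1 + 1/3·R2
  [ 1  0  |   1 ]
  [ 0  1  |  -4 ]
Reading off the last column: u = 1, v = -4.

(1, -4)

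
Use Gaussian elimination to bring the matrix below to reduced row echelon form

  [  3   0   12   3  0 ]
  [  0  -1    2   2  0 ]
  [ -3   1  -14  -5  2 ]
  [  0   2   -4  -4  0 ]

[[1, 0, 4, 1, 0], [0, 1, -2, -2, 0], [0, 0, 0, 0, 1], [0, 0, 0, 0, 0]]

R1 -> 1/3·R1
  [  1   0    4   1  0 ]
  [  0  -1    2   2  0 ]
  [ -3   1  -14  -5  2 ]
  [  0   2   -4  -4  0 ]
R3 -> R3 + 3·R1
  [ 1   0   4   1  0 ]
  [ 0  -1   2   2  0 ]
  [ 0   1  -2  -2  2 ]
  [ 0   2  -4  -4  0 ]
R2 -> -1·R2
  [ 1  0   4   1  0 ]
  [ 0  1  -2  -2  0 ]
  [ 0  1  -2  -2  2 ]
  [ 0  2  -4  -4  0 ]
R3 -> R3 − R2
  [ 1  0   4   1  0 ]
  [ 0  1  -2  -2  0 ]
  [ 0  0   0   0  2 ]
  [ 0  2  -4  -4  0 ]
R4 -> R4 − 2·R2
  [ 1  0   4   1  0 ]
  [ 0  1  -2  -2  0 ]
  [ 0  0   0   0  2 ]
  [ 0  0   0   0  0 ]
R3 -> 1/2·R3
  [ 1  0   4   1  0 ]
  [ 0  1  -2  -2  0 ]
  [ 0  0   0   0  1 ]
  [ 0  0   0   0  0 ]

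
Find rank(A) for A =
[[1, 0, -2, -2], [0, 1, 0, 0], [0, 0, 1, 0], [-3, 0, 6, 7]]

r4 ← r4 + 3·r1
  [ 1  0  -2  -2 ]
  [ 0  1   0   0 ]
  [ 0  0   1   0 ]
  [ 0  0   0   1 ]
r1 ← r1 + 2·r4
  [ 1  0  -2  0 ]
  [ 0  1   0  0 ]
  [ 0  0   1  0 ]
  [ 0  0   0  1 ]
r1 ← r1 + 2·r3
  [ 1  0  0  0 ]
  [ 0  1  0  0 ]
  [ 0  0  1  0 ]
  [ 0  0  0  1 ]
The reduced form has 4 nonzero rows.

rank = 4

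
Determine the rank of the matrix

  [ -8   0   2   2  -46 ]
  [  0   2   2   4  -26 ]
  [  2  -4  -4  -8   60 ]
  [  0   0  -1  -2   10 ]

R1 := -1/8·R1
  [ 1   0  -1/4  -1/4  23/4 ]
  [ 0   2     2     4   -26 ]
  [ 2  -4    -4    -8    60 ]
  [ 0   0    -1    -2    10 ]
R3 := R3 − 2·R1
  [ 1   0  -1/4   -1/4  23/4 ]
  [ 0   2     2      4   -26 ]
  [ 0  -4  -7/2  -15/2  97/2 ]
  [ 0   0    -1     -2    10 ]
R2 := 1/2·R2
  [ 1   0  -1/4   -1/4  23/4 ]
  [ 0   1     1      2   -13 ]
  [ 0  -4  -7/2  -15/2  97/2 ]
  [ 0   0    -1     -2    10 ]
R3 := R3 + 4·R2
  [ 1  0  -1/4  -1/4  23/4 ]
  [ 0  1     1     2   -13 ]
  [ 0  0   1/2   1/2  -7/2 ]
  [ 0  0    -1    -2    10 ]
R3 := 2·R3
  [ 1  0  -1/4  -1/4  23/4 ]
  [ 0  1     1     2   -13 ]
  [ 0  0     1     1    -7 ]
  [ 0  0    -1    -2    10 ]
R4 := R4 + R3
  [ 1  0  -1/4  -1/4  23/4 ]
  [ 0  1     1     2   -13 ]
  [ 0  0     1     1    -7 ]
  [ 0  0     0    -1     3 ]
R4 := -1·R4
  [ 1  0  -1/4  -1/4  23/4 ]
  [ 0  1     1     2   -13 ]
  [ 0  0     1     1    -7 ]
  [ 0  0     0     1    -3 ]
R3 := R3 − R4
  [ 1  0  -1/4  -1/4  23/4 ]
  [ 0  1     1     2   -13 ]
  [ 0  0     1     0    -4 ]
  [ 0  0     0     1    -3 ]
R2 := R2 − 2·R4
  [ 1  0  -1/4  -1/4  23/4 ]
  [ 0  1     1     0    -7 ]
  [ 0  0     1     0    -4 ]
  [ 0  0     0     1    -3 ]
R1 := R1 + 1/4·R4
  [ 1  0  -1/4  0   5 ]
  [ 0  1     1  0  -7 ]
  [ 0  0     1  0  -4 ]
  [ 0  0     0  1  -3 ]
R2 := R2 − R3
  [ 1  0  -1/4  0   5 ]
  [ 0  1     0  0  -3 ]
  [ 0  0     1  0  -4 ]
  [ 0  0     0  1  -3 ]
R1 := R1 + 1/4·R3
  [ 1  0  0  0   4 ]
  [ 0  1  0  0  -3 ]
  [ 0  0  1  0  -4 ]
  [ 0  0  0  1  -3 ]
The reduced form has 4 nonzero rows.

rank = 4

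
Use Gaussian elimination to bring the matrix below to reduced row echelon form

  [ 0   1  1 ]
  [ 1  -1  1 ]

[[1, 0, 2], [0, 1, 1]]

Swap R1 and R2.
  [ 1  -1  1 ]
  [ 0   1  1 ]
Add R2 to R1.
  [ 1  0  2 ]
  [ 0  1  1 ]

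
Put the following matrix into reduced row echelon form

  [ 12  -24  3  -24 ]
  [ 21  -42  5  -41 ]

Multiply r1 by 1/12.
  [  1   -2  1/4   -2 ]
  [ 21  -42    5  -41 ]
Subtract 21 times r1 from r2.
  [ 1  -2   1/4  -2 ]
  [ 0   0  -1/4   1 ]
Multiply r2 by -4.
  [ 1  -2  1/4  -2 ]
  [ 0   0    1  -4 ]
Subtract 1/4 times r2 from r1.
  [ 1  -2  0  -1 ]
  [ 0   0  1  -4 ]

[[1, -2, 0, -1], [0, 0, 1, -4]]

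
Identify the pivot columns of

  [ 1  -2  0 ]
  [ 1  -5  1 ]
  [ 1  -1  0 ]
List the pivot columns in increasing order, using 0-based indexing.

r2 := r2 − r1
  [ 1  -2  0 ]
  [ 0  -3  1 ]
  [ 1  -1  0 ]
r3 := r3 − r1
  [ 1  -2  0 ]
  [ 0  -3  1 ]
  [ 0   1  0 ]
r2 := -1/3·r2
  [ 1  -2     0 ]
  [ 0   1  -1/3 ]
  [ 0   1     0 ]
r3 := r3 − r2
  [ 1  -2     0 ]
  [ 0   1  -1/3 ]
  [ 0   0   1/3 ]
r3 := 3·r3
  [ 1  -2     0 ]
  [ 0   1  -1/3 ]
  [ 0   0     1 ]
r2 := r2 + 1/3·r3
  [ 1  -2  0 ]
  [ 0   1  0 ]
  [ 0   0  1 ]
r1 := r1 + 2·r2
  [ 1  0  0 ]
  [ 0  1  0 ]
  [ 0  0  1 ]
Pivot columns are the columns containing a leading 1.

0, 1, 2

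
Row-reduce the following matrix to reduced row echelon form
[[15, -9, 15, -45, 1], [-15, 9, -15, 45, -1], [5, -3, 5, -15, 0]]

[[1, -3/5, 1, -3, 0], [0, 0, 0, 0, 1], [0, 0, 0, 0, 0]]

R1 := 1/15·R1
  [   1  -3/5    1   -3  1/15 ]
  [ -15     9  -15   45    -1 ]
  [   5    -3    5  -15     0 ]
R2 := R2 + 15·R1
  [ 1  -3/5  1   -3  1/15 ]
  [ 0     0  0    0     0 ]
  [ 5    -3  5  -15     0 ]
R3 := R3 − 5·R1
  [ 1  -3/5  1  -3  1/15 ]
  [ 0     0  0   0     0 ]
  [ 0     0  0   0  -1/3 ]
R2 ↔ R3
  [ 1  -3/5  1  -3  1/15 ]
  [ 0     0  0   0  -1/3 ]
  [ 0     0  0   0     0 ]
R2 := -3·R2
  [ 1  -3/5  1  -3  1/15 ]
  [ 0     0  0   0     1 ]
  [ 0     0  0   0     0 ]
R1 := R1 − 1/15·R2
  [ 1  -3/5  1  -3  0 ]
  [ 0     0  0   0  1 ]
  [ 0     0  0   0  0 ]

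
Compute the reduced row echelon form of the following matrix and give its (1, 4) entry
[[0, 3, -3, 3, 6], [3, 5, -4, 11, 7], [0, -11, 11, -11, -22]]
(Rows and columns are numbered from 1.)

2

r1 <-> r2
  [ 3    5  -4   11    7 ]
  [ 0    3  -3    3    6 ]
  [ 0  -11  11  -11  -22 ]
r1 → 1/3·r1
  [ 1  5/3  -4/3  11/3  7/3 ]
  [ 0    3    -3     3    6 ]
  [ 0  -11    11   -11  -22 ]
r2 → 1/3·r2
  [ 1  5/3  -4/3  11/3  7/3 ]
  [ 0    1    -1     1    2 ]
  [ 0  -11    11   -11  -22 ]
r3 → r3 + 11·r2
  [ 1  5/3  -4/3  11/3  7/3 ]
  [ 0    1    -1     1    2 ]
  [ 0    0     0     0    0 ]
r1 → r1 − 5/3·r2
  [ 1  0  1/3  2  -1 ]
  [ 0  1   -1  1   2 ]
  [ 0  0    0  0   0 ]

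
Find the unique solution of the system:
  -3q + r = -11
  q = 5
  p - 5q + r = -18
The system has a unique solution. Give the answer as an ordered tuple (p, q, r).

Form the augmented matrix and row-reduce:
  [ 0  -3  1  |  -11 ]
  [ 0   1  0  |    5 ]
  [ 1  -5  1  |  -18 ]
Swap R1 and R3.
  [ 1  -5  1  |  -18 ]
  [ 0   1  0  |    5 ]
  [ 0  -3  1  |  -11 ]
Add 3 times R2 to R3.
  [ 1  -5  1  |  -18 ]
  [ 0   1  0  |    5 ]
  [ 0   0  1  |    4 ]
Subtract R3 from R1.
  [ 1  -5  0  |  -22 ]
  [ 0   1  0  |    5 ]
  [ 0   0  1  |    4 ]
Add 5 times R2 to R1.
  [ 1  0  0  |  3 ]
  [ 0  1  0  |  5 ]
  [ 0  0  1  |  4 ]
Reading off the last column: p = 3, q = 5, r = 4.

(3, 5, 4)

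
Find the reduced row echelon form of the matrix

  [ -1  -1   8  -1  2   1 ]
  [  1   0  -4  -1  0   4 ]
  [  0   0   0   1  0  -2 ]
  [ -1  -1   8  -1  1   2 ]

[[1, 0, -4, 0, 0, 2], [0, 1, -4, 0, 0, -3], [0, 0, 0, 1, 0, -2], [0, 0, 0, 0, 1, -1]]

R1 -> -1·R1
R2 -> R2 − R1
R4 -> R4 + R1
R2 -> -1·R2
R4 -> -1·R4
R2 -> R2 + 2·R4
R1 -> R1 + 2·R4
R2 -> R2 − 2·R3
R1 -> R1 − R3
R1 -> R1 − R2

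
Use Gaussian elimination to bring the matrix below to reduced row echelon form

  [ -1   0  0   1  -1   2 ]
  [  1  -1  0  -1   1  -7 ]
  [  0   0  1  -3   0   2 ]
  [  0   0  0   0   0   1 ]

[[1, 0, 0, -1, 1, 0], [0, 1, 0, 0, 0, 0], [0, 0, 1, -3, 0, 0], [0, 0, 0, 0, 0, 1]]

r1 ← -1·r1
r2 ← r2 − r1
r2 ← -1·r2
r3 ← r3 − 2·r4
r2 ← r2 − 5·r4
r1 ← r1 + 2·r4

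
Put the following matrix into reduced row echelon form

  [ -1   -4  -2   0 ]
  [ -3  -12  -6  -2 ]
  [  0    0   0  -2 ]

R1 -> -1·R1
  [  1    4   2   0 ]
  [ -3  -12  -6  -2 ]
  [  0    0   0  -2 ]
R2 -> R2 + 3·R1
  [ 1  4  2   0 ]
  [ 0  0  0  -2 ]
  [ 0  0  0  -2 ]
R2 -> -1/2·R2
  [ 1  4  2   0 ]
  [ 0  0  0   1 ]
  [ 0  0  0  -2 ]
R3 -> R3 + 2·R2
  [ 1  4  2  0 ]
  [ 0  0  0  1 ]
  [ 0  0  0  0 ]

[[1, 4, 2, 0], [0, 0, 0, 1], [0, 0, 0, 0]]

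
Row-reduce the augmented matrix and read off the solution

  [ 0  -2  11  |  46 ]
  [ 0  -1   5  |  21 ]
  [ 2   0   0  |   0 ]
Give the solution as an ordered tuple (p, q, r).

(0, -1, 4)

Swap R1 and R3.
  [ 2   0   0  |   0 ]
  [ 0  -1   5  |  21 ]
  [ 0  -2  11  |  46 ]
Multiply R1 by 1/2.
  [ 1   0   0  |   0 ]
  [ 0  -1   5  |  21 ]
  [ 0  -2  11  |  46 ]
Multiply R2 by -1.
  [ 1   0   0  |    0 ]
  [ 0   1  -5  |  -21 ]
  [ 0  -2  11  |   46 ]
Add 2 times R2 to R3.
  [ 1  0   0  |    0 ]
  [ 0  1  -5  |  -21 ]
  [ 0  0   1  |    4 ]
Add 5 times R3 to R2.
  [ 1  0  0  |   0 ]
  [ 0  1  0  |  -1 ]
  [ 0  0  1  |   4 ]
Reading off the last column: p = 0, q = -1, r = 4.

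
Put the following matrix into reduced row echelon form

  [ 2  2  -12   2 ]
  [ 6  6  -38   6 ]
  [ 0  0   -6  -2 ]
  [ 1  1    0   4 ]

R1 ← 1/2·R1
  [ 1  1   -6   1 ]
  [ 6  6  -38   6 ]
  [ 0  0   -6  -2 ]
  [ 1  1    0   4 ]
R2 ← R2 − 6·R1
  [ 1  1  -6   1 ]
  [ 0  0  -2   0 ]
  [ 0  0  -6  -2 ]
  [ 1  1   0   4 ]
R4 ← R4 − R1
  [ 1  1  -6   1 ]
  [ 0  0  -2   0 ]
  [ 0  0  -6  -2 ]
  [ 0  0   6   3 ]
R2 ← -1/2·R2
  [ 1  1  -6   1 ]
  [ 0  0   1   0 ]
  [ 0  0  -6  -2 ]
  [ 0  0   6   3 ]
R3 ← R3 + 6·R2
  [ 1  1  -6   1 ]
  [ 0  0   1   0 ]
  [ 0  0   0  -2 ]
  [ 0  0   6   3 ]
R4 ← R4 − 6·R2
  [ 1  1  -6   1 ]
  [ 0  0   1   0 ]
  [ 0  0   0  -2 ]
  [ 0  0   0   3 ]
R3 ← -1/2·R3
  [ 1  1  -6  1 ]
  [ 0  0   1  0 ]
  [ 0  0   0  1 ]
  [ 0  0   0  3 ]
R4 ← R4 − 3·R3
  [ 1  1  -6  1 ]
  [ 0  0   1  0 ]
  [ 0  0   0  1 ]
  [ 0  0   0  0 ]
R1 ← R1 − R3
  [ 1  1  -6  0 ]
  [ 0  0   1  0 ]
  [ 0  0   0  1 ]
  [ 0  0   0  0 ]
R1 ← R1 + 6·R2
  [ 1  1  0  0 ]
  [ 0  0  1  0 ]
  [ 0  0  0  1 ]
  [ 0  0  0  0 ]

[[1, 1, 0, 0], [0, 0, 1, 0], [0, 0, 0, 1], [0, 0, 0, 0]]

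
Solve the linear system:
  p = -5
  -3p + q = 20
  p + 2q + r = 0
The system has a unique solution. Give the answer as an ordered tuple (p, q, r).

(-5, 5, -5)

Form the augmented matrix and row-reduce:
  [  1  0  0  |  -5 ]
  [ -3  1  0  |  20 ]
  [  1  2  1  |   0 ]
ρ2 := ρ2 + 3·ρ1
  [ 1  0  0  |  -5 ]
  [ 0  1  0  |   5 ]
  [ 1  2  1  |   0 ]
ρ3 := ρ3 − ρ1
  [ 1  0  0  |  -5 ]
  [ 0  1  0  |   5 ]
  [ 0  2  1  |   5 ]
ρ3 := ρ3 − 2·ρ2
  [ 1  0  0  |  -5 ]
  [ 0  1  0  |   5 ]
  [ 0  0  1  |  -5 ]
Reading off the last column: p = -5, q = 5, r = -5.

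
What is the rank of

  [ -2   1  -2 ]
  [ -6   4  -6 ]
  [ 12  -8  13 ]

rank = 3

r1 := -1/2·r1
  [  1  -1/2   1 ]
  [ -6     4  -6 ]
  [ 12    -8  13 ]
r2 := r2 + 6·r1
  [  1  -1/2   1 ]
  [  0     1   0 ]
  [ 12    -8  13 ]
r3 := r3 − 12·r1
  [ 1  -1/2  1 ]
  [ 0     1  0 ]
  [ 0    -2  1 ]
r3 := r3 + 2·r2
  [ 1  -1/2  1 ]
  [ 0     1  0 ]
  [ 0     0  1 ]
r1 := r1 − r3
  [ 1  -1/2  0 ]
  [ 0     1  0 ]
  [ 0     0  1 ]
r1 := r1 + 1/2·r2
  [ 1  0  0 ]
  [ 0  1  0 ]
  [ 0  0  1 ]
The reduced form has 3 nonzero rows.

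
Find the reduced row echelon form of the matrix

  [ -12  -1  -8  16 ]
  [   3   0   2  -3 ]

ρ1 -> -1/12·ρ1
  [ 1  1/12  2/3  -4/3 ]
  [ 3     0    2    -3 ]
ρ2 -> ρ2 − 3·ρ1
  [ 1  1/12  2/3  -4/3 ]
  [ 0  -1/4    0     1 ]
ρ2 -> -4·ρ2
  [ 1  1/12  2/3  -4/3 ]
  [ 0     1    0    -4 ]
ρ1 -> ρ1 − 1/12·ρ2
  [ 1  0  2/3  -1 ]
  [ 0  1    0  -4 ]

[[1, 0, 2/3, -1], [0, 1, 0, -4]]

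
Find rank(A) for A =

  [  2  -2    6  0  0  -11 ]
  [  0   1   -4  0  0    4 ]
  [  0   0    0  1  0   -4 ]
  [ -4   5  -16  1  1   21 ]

rank = 4

R1 -> 1/2·R1
  [  1  -1    3  0  0  -11/2 ]
  [  0   1   -4  0  0      4 ]
  [  0   0    0  1  0     -4 ]
  [ -4   5  -16  1  1     21 ]
R4 -> R4 + 4·R1
  [ 1  -1   3  0  0  -11/2 ]
  [ 0   1  -4  0  0      4 ]
  [ 0   0   0  1  0     -4 ]
  [ 0   1  -4  1  1     -1 ]
R4 -> R4 − R2
  [ 1  -1   3  0  0  -11/2 ]
  [ 0   1  -4  0  0      4 ]
  [ 0   0   0  1  0     -4 ]
  [ 0   0   0  1  1     -5 ]
R4 -> R4 − R3
  [ 1  -1   3  0  0  -11/2 ]
  [ 0   1  -4  0  0      4 ]
  [ 0   0   0  1  0     -4 ]
  [ 0   0   0  0  1     -1 ]
R1 -> R1 + R2
  [ 1  0  -1  0  0  -3/2 ]
  [ 0  1  -4  0  0     4 ]
  [ 0  0   0  1  0    -4 ]
  [ 0  0   0  0  1    -1 ]
The reduced form has 4 nonzero rows.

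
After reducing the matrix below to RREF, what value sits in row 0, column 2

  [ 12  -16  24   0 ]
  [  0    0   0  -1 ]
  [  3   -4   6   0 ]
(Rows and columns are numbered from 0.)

2

r1 → 1/12·r1
  [ 1  -4/3  2   0 ]
  [ 0     0  0  -1 ]
  [ 3    -4  6   0 ]
r3 → r3 − 3·r1
  [ 1  -4/3  2   0 ]
  [ 0     0  0  -1 ]
  [ 0     0  0   0 ]
r2 → -1·r2
  [ 1  -4/3  2  0 ]
  [ 0     0  0  1 ]
  [ 0     0  0  0 ]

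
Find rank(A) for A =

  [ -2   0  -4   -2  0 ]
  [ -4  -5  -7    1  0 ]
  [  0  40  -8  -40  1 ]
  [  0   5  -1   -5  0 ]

rank = 3

Multiply r1 by -1/2.
  [  1   0   2    1  0 ]
  [ -4  -5  -7    1  0 ]
  [  0  40  -8  -40  1 ]
  [  0   5  -1   -5  0 ]
Add 4 times r1 to r2.
  [ 1   0   2    1  0 ]
  [ 0  -5   1    5  0 ]
  [ 0  40  -8  -40  1 ]
  [ 0   5  -1   -5  0 ]
Multiply r2 by -1/5.
  [ 1   0     2    1  0 ]
  [ 0   1  -1/5   -1  0 ]
  [ 0  40    -8  -40  1 ]
  [ 0   5    -1   -5  0 ]
Subtract 40 times r2 from r3.
  [ 1  0     2   1  0 ]
  [ 0  1  -1/5  -1  0 ]
  [ 0  0     0   0  1 ]
  [ 0  5    -1  -5  0 ]
Subtract 5 times r2 from r4.
  [ 1  0     2   1  0 ]
  [ 0  1  -1/5  -1  0 ]
  [ 0  0     0   0  1 ]
  [ 0  0     0   0  0 ]
The reduced form has 3 nonzero rows.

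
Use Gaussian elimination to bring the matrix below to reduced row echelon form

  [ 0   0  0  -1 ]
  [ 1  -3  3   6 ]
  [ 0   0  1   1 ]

[[1, -3, 0, 0], [0, 0, 1, 0], [0, 0, 0, 1]]

Swap r1 and r2.
  [ 1  -3  3   6 ]
  [ 0   0  0  -1 ]
  [ 0   0  1   1 ]
Swap r2 and r3.
  [ 1  -3  3   6 ]
  [ 0   0  1   1 ]
  [ 0   0  0  -1 ]
Multiply r3 by -1.
  [ 1  -3  3  6 ]
  [ 0   0  1  1 ]
  [ 0   0  0  1 ]
Subtract r3 from r2.
  [ 1  -3  3  6 ]
  [ 0   0  1  0 ]
  [ 0   0  0  1 ]
Subtract 6 times r3 from r1.
  [ 1  -3  3  0 ]
  [ 0   0  1  0 ]
  [ 0   0  0  1 ]
Subtract 3 times r2 from r1.
  [ 1  -3  0  0 ]
  [ 0   0  1  0 ]
  [ 0   0  0  1 ]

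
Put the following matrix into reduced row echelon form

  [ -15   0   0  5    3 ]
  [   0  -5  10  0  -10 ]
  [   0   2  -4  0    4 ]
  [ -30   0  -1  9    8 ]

[[1, 0, 0, -1/3, -1/5], [0, 1, 0, 2, -2], [0, 0, 1, 1, -2], [0, 0, 0, 0, 0]]

Multiply r1 by -1/15.
  [   1   0   0  -1/3  -1/5 ]
  [   0  -5  10     0   -10 ]
  [   0   2  -4     0     4 ]
  [ -30   0  -1     9     8 ]
Add 30 times r1 to r4.
  [ 1   0   0  -1/3  -1/5 ]
  [ 0  -5  10     0   -10 ]
  [ 0   2  -4     0     4 ]
  [ 0   0  -1    -1     2 ]
Multiply r2 by -1/5.
  [ 1  0   0  -1/3  -1/5 ]
  [ 0  1  -2     0     2 ]
  [ 0  2  -4     0     4 ]
  [ 0  0  -1    -1     2 ]
Subtract 2 times r2 from r3.
  [ 1  0   0  -1/3  -1/5 ]
  [ 0  1  -2     0     2 ]
  [ 0  0   0     0     0 ]
  [ 0  0  -1    -1     2 ]
Swap r3 and r4.
  [ 1  0   0  -1/3  -1/5 ]
  [ 0  1  -2     0     2 ]
  [ 0  0  -1    -1     2 ]
  [ 0  0   0     0     0 ]
Multiply r3 by -1.
  [ 1  0   0  -1/3  -1/5 ]
  [ 0  1  -2     0     2 ]
  [ 0  0   1     1    -2 ]
  [ 0  0   0     0     0 ]
Add 2 times r3 to r2.
  [ 1  0  0  -1/3  -1/5 ]
  [ 0  1  0     2    -2 ]
  [ 0  0  1     1    -2 ]
  [ 0  0  0     0     0 ]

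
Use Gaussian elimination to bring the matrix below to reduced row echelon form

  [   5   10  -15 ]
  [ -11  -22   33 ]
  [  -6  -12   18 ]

ρ1 -> 1/5·ρ1
ρ2 -> ρ2 + 11·ρ1
ρ3 -> ρ3 + 6·ρ1

[[1, 2, -3], [0, 0, 0], [0, 0, 0]]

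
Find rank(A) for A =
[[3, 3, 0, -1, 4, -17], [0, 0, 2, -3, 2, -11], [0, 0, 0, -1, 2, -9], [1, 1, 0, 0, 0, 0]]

rank = 4

Multiply R1 by 1/3.
  [ 1  1  0  -1/3  4/3  -17/3 ]
  [ 0  0  2    -3    2    -11 ]
  [ 0  0  0    -1    2     -9 ]
  [ 1  1  0     0    0      0 ]
Subtract R1 from R4.
  [ 1  1  0  -1/3   4/3  -17/3 ]
  [ 0  0  2    -3     2    -11 ]
  [ 0  0  0    -1     2     -9 ]
  [ 0  0  0   1/3  -4/3   17/3 ]
Multiply R2 by 1/2.
  [ 1  1  0  -1/3   4/3  -17/3 ]
  [ 0  0  1  -3/2     1  -11/2 ]
  [ 0  0  0    -1     2     -9 ]
  [ 0  0  0   1/3  -4/3   17/3 ]
Multiply R3 by -1.
  [ 1  1  0  -1/3   4/3  -17/3 ]
  [ 0  0  1  -3/2     1  -11/2 ]
  [ 0  0  0     1    -2      9 ]
  [ 0  0  0   1/3  -4/3   17/3 ]
Subtract 1/3 times R3 from R4.
  [ 1  1  0  -1/3   4/3  -17/3 ]
  [ 0  0  1  -3/2     1  -11/2 ]
  [ 0  0  0     1    -2      9 ]
  [ 0  0  0     0  -2/3    8/3 ]
Multiply R4 by -3/2.
  [ 1  1  0  -1/3  4/3  -17/3 ]
  [ 0  0  1  -3/2    1  -11/2 ]
  [ 0  0  0     1   -2      9 ]
  [ 0  0  0     0    1     -4 ]
Add 2 times R4 to R3.
  [ 1  1  0  -1/3  4/3  -17/3 ]
  [ 0  0  1  -3/2    1  -11/2 ]
  [ 0  0  0     1    0      1 ]
  [ 0  0  0     0    1     -4 ]
Subtract R4 from R2.
  [ 1  1  0  -1/3  4/3  -17/3 ]
  [ 0  0  1  -3/2    0   -3/2 ]
  [ 0  0  0     1    0      1 ]
  [ 0  0  0     0    1     -4 ]
Subtract 4/3 times R4 from R1.
  [ 1  1  0  -1/3  0  -1/3 ]
  [ 0  0  1  -3/2  0  -3/2 ]
  [ 0  0  0     1  0     1 ]
  [ 0  0  0     0  1    -4 ]
Add 3/2 times R3 to R2.
  [ 1  1  0  -1/3  0  -1/3 ]
  [ 0  0  1     0  0     0 ]
  [ 0  0  0     1  0     1 ]
  [ 0  0  0     0  1    -4 ]
Add 1/3 times R3 to R1.
  [ 1  1  0  0  0   0 ]
  [ 0  0  1  0  0   0 ]
  [ 0  0  0  1  0   1 ]
  [ 0  0  0  0  1  -4 ]
The reduced form has 4 nonzero rows.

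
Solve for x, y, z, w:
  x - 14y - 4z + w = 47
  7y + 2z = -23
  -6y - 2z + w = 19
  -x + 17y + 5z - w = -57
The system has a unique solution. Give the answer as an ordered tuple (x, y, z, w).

(2, -3, -1, -1)

Form the augmented matrix and row-reduce:
  [  1  -14  -4   1  |   47 ]
  [  0    7   2   0  |  -23 ]
  [  0   -6  -2   1  |   19 ]
  [ -1   17   5  -1  |  -57 ]
R4 → R4 + R1
  [ 1  -14  -4  1  |   47 ]
  [ 0    7   2  0  |  -23 ]
  [ 0   -6  -2  1  |   19 ]
  [ 0    3   1  0  |  -10 ]
R2 → 1/7·R2
  [ 1  -14   -4  1  |     47 ]
  [ 0    1  2/7  0  |  -23/7 ]
  [ 0   -6   -2  1  |     19 ]
  [ 0    3    1  0  |    -10 ]
R3 → R3 + 6·R2
  [ 1  -14    -4  1  |     47 ]
  [ 0    1   2/7  0  |  -23/7 ]
  [ 0    0  -2/7  1  |   -5/7 ]
  [ 0    3     1  0  |    -10 ]
R4 → R4 − 3·R2
  [ 1  -14    -4  1  |     47 ]
  [ 0    1   2/7  0  |  -23/7 ]
  [ 0    0  -2/7  1  |   -5/7 ]
  [ 0    0   1/7  0  |   -1/7 ]
R3 → -7/2·R3
  [ 1  -14   -4     1  |     47 ]
  [ 0    1  2/7     0  |  -23/7 ]
  [ 0    0    1  -7/2  |    5/2 ]
  [ 0    0  1/7     0  |   -1/7 ]
R4 → R4 − 1/7·R3
  [ 1  -14   -4     1  |     47 ]
  [ 0    1  2/7     0  |  -23/7 ]
  [ 0    0    1  -7/2  |    5/2 ]
  [ 0    0    0   1/2  |   -1/2 ]
R4 → 2·R4
  [ 1  -14   -4     1  |     47 ]
  [ 0    1  2/7     0  |  -23/7 ]
  [ 0    0    1  -7/2  |    5/2 ]
  [ 0    0    0     1  |     -1 ]
R3 → R3 + 7/2·R4
  [ 1  -14   -4  1  |     47 ]
  [ 0    1  2/7  0  |  -23/7 ]
  [ 0    0    1  0  |     -1 ]
  [ 0    0    0  1  |     -1 ]
R1 → R1 − R4
  [ 1  -14   -4  0  |     48 ]
  [ 0    1  2/7  0  |  -23/7 ]
  [ 0    0    1  0  |     -1 ]
  [ 0    0    0  1  |     -1 ]
R2 → R2 − 2/7·R3
  [ 1  -14  -4  0  |  48 ]
  [ 0    1   0  0  |  -3 ]
  [ 0    0   1  0  |  -1 ]
  [ 0    0   0  1  |  -1 ]
R1 → R1 + 4·R3
  [ 1  -14  0  0  |  44 ]
  [ 0    1  0  0  |  -3 ]
  [ 0    0  1  0  |  -1 ]
  [ 0    0  0  1  |  -1 ]
R1 → R1 + 14·R2
  [ 1  0  0  0  |   2 ]
  [ 0  1  0  0  |  -3 ]
  [ 0  0  1  0  |  -1 ]
  [ 0  0  0  1  |  -1 ]
Reading off the last column: x = 2, y = -3, z = -1, w = -1.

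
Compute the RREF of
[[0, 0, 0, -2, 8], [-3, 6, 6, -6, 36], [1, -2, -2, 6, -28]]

[[1, -2, -2, 0, -4], [0, 0, 0, 1, -4], [0, 0, 0, 0, 0]]

R1 ↔ R2
  [ -3   6   6  -6   36 ]
  [  0   0   0  -2    8 ]
  [  1  -2  -2   6  -28 ]
R1 → -1/3·R1
  [ 1  -2  -2   2  -12 ]
  [ 0   0   0  -2    8 ]
  [ 1  -2  -2   6  -28 ]
R3 → R3 − R1
  [ 1  -2  -2   2  -12 ]
  [ 0   0   0  -2    8 ]
  [ 0   0   0   4  -16 ]
R2 → -1/2·R2
  [ 1  -2  -2  2  -12 ]
  [ 0   0   0  1   -4 ]
  [ 0   0   0  4  -16 ]
R3 → R3 − 4·R2
  [ 1  -2  -2  2  -12 ]
  [ 0   0   0  1   -4 ]
  [ 0   0   0  0    0 ]
R1 → R1 − 2·R2
  [ 1  -2  -2  0  -4 ]
  [ 0   0   0  1  -4 ]
  [ 0   0   0  0   0 ]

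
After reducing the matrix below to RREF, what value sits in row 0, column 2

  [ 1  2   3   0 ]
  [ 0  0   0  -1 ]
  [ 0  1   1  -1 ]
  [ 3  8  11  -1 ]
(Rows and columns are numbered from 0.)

R4 -> R4 − 3·R1
  [ 1  2  3   0 ]
  [ 0  0  0  -1 ]
  [ 0  1  1  -1 ]
  [ 0  2  2  -1 ]
R2 ↔ R3
  [ 1  2  3   0 ]
  [ 0  1  1  -1 ]
  [ 0  0  0  -1 ]
  [ 0  2  2  -1 ]
R4 -> R4 − 2·R2
  [ 1  2  3   0 ]
  [ 0  1  1  -1 ]
  [ 0  0  0  -1 ]
  [ 0  0  0   1 ]
R3 -> -1·R3
  [ 1  2  3   0 ]
  [ 0  1  1  -1 ]
  [ 0  0  0   1 ]
  [ 0  0  0   1 ]
R4 -> R4 − R3
  [ 1  2  3   0 ]
  [ 0  1  1  -1 ]
  [ 0  0  0   1 ]
  [ 0  0  0   0 ]
R2 -> R2 + R3
  [ 1  2  3  0 ]
  [ 0  1  1  0 ]
  [ 0  0  0  1 ]
  [ 0  0  0  0 ]
R1 -> R1 − 2·R2
  [ 1  0  1  0 ]
  [ 0  1  1  0 ]
  [ 0  0  0  1 ]
  [ 0  0  0  0 ]

1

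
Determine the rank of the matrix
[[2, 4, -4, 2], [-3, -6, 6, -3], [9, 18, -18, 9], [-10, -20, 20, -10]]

rank = 1

r1 -> 1/2·r1
  [   1    2   -2    1 ]
  [  -3   -6    6   -3 ]
  [   9   18  -18    9 ]
  [ -10  -20   20  -10 ]
r2 -> r2 + 3·r1
  [   1    2   -2    1 ]
  [   0    0    0    0 ]
  [   9   18  -18    9 ]
  [ -10  -20   20  -10 ]
r3 -> r3 − 9·r1
  [   1    2  -2    1 ]
  [   0    0   0    0 ]
  [   0    0   0    0 ]
  [ -10  -20  20  -10 ]
r4 -> r4 + 10·r1
  [ 1  2  -2  1 ]
  [ 0  0   0  0 ]
  [ 0  0   0  0 ]
  [ 0  0   0  0 ]
The reduced form has 1 nonzero row.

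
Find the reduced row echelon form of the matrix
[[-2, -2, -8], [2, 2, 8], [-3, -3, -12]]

[[1, 1, 4], [0, 0, 0], [0, 0, 0]]

R1 -> -1/2·R1
R2 -> R2 − 2·R1
R3 -> R3 + 3·R1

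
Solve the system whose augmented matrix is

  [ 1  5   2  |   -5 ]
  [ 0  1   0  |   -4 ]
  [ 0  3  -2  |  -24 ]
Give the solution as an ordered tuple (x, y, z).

(3, -4, 6)

ρ3 -> ρ3 − 3·ρ2
  [ 1  5   2  |   -5 ]
  [ 0  1   0  |   -4 ]
  [ 0  0  -2  |  -12 ]
ρ3 -> -1/2·ρ3
  [ 1  5  2  |  -5 ]
  [ 0  1  0  |  -4 ]
  [ 0  0  1  |   6 ]
ρ1 -> ρ1 − 2·ρ3
  [ 1  5  0  |  -17 ]
  [ 0  1  0  |   -4 ]
  [ 0  0  1  |    6 ]
ρ1 -> ρ1 − 5·ρ2
  [ 1  0  0  |   3 ]
  [ 0  1  0  |  -4 ]
  [ 0  0  1  |   6 ]
Reading off the last column: x = 3, y = -4, z = 6.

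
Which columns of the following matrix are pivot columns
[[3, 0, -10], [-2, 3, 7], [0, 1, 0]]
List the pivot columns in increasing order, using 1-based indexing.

1, 2, 3

R1 := 1/3·R1
  [  1  0  -10/3 ]
  [ -2  3      7 ]
  [  0  1      0 ]
R2 := R2 + 2·R1
  [ 1  0  -10/3 ]
  [ 0  3    1/3 ]
  [ 0  1      0 ]
R2 := 1/3·R2
  [ 1  0  -10/3 ]
  [ 0  1    1/9 ]
  [ 0  1      0 ]
R3 := R3 − R2
  [ 1  0  -10/3 ]
  [ 0  1    1/9 ]
  [ 0  0   -1/9 ]
R3 := -9·R3
  [ 1  0  -10/3 ]
  [ 0  1    1/9 ]
  [ 0  0      1 ]
R2 := R2 − 1/9·R3
  [ 1  0  -10/3 ]
  [ 0  1      0 ]
  [ 0  0      1 ]
R1 := R1 + 10/3·R3
  [ 1  0  0 ]
  [ 0  1  0 ]
  [ 0  0  1 ]
Pivot columns are the columns containing a leading 1.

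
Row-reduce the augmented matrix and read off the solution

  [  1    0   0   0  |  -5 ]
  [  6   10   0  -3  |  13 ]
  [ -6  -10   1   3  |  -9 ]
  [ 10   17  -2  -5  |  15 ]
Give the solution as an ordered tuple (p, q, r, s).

(-5, 4, 4, -1)

Subtract 6 times r1 from r2.
  [  1    0   0   0  |  -5 ]
  [  0   10   0  -3  |  43 ]
  [ -6  -10   1   3  |  -9 ]
  [ 10   17  -2  -5  |  15 ]
Add 6 times r1 to r3.
  [  1    0   0   0  |   -5 ]
  [  0   10   0  -3  |   43 ]
  [  0  -10   1   3  |  -39 ]
  [ 10   17  -2  -5  |   15 ]
Subtract 10 times r1 from r4.
  [ 1    0   0   0  |   -5 ]
  [ 0   10   0  -3  |   43 ]
  [ 0  -10   1   3  |  -39 ]
  [ 0   17  -2  -5  |   65 ]
Multiply r2 by 1/10.
  [ 1    0   0      0  |     -5 ]
  [ 0    1   0  -3/10  |  43/10 ]
  [ 0  -10   1      3  |    -39 ]
  [ 0   17  -2     -5  |     65 ]
Add 10 times r2 to r3.
  [ 1   0   0      0  |     -5 ]
  [ 0   1   0  -3/10  |  43/10 ]
  [ 0   0   1      0  |      4 ]
  [ 0  17  -2     -5  |     65 ]
Subtract 17 times r2 from r4.
  [ 1  0   0      0  |      -5 ]
  [ 0  1   0  -3/10  |   43/10 ]
  [ 0  0   1      0  |       4 ]
  [ 0  0  -2   1/10  |  -81/10 ]
Add 2 times r3 to r4.
  [ 1  0  0      0  |     -5 ]
  [ 0  1  0  -3/10  |  43/10 ]
  [ 0  0  1      0  |      4 ]
  [ 0  0  0   1/10  |  -1/10 ]
Multiply r4 by 10.
  [ 1  0  0      0  |     -5 ]
  [ 0  1  0  -3/10  |  43/10 ]
  [ 0  0  1      0  |      4 ]
  [ 0  0  0      1  |     -1 ]
Add 3/10 times r4 to r2.
  [ 1  0  0  0  |  -5 ]
  [ 0  1  0  0  |   4 ]
  [ 0  0  1  0  |   4 ]
  [ 0  0  0  1  |  -1 ]
Reading off the last column: p = -5, q = 4, r = 4, s = -1.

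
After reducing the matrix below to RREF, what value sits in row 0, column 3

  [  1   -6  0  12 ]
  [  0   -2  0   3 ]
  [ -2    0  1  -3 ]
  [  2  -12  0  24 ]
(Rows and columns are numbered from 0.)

3

R3 ← R3 + 2·R1
  [ 1   -6  0  12 ]
  [ 0   -2  0   3 ]
  [ 0  -12  1  21 ]
  [ 2  -12  0  24 ]
R4 ← R4 − 2·R1
  [ 1   -6  0  12 ]
  [ 0   -2  0   3 ]
  [ 0  -12  1  21 ]
  [ 0    0  0   0 ]
R2 ← -1/2·R2
  [ 1   -6  0    12 ]
  [ 0    1  0  -3/2 ]
  [ 0  -12  1    21 ]
  [ 0    0  0     0 ]
R3 ← R3 + 12·R2
  [ 1  -6  0    12 ]
  [ 0   1  0  -3/2 ]
  [ 0   0  1     3 ]
  [ 0   0  0     0 ]
R1 ← R1 + 6·R2
  [ 1  0  0     3 ]
  [ 0  1  0  -3/2 ]
  [ 0  0  1     3 ]
  [ 0  0  0     0 ]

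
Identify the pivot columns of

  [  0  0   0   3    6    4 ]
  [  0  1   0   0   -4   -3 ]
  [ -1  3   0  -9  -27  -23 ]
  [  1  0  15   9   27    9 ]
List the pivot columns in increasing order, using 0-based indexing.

r1 <=> r3
r1 -> -1·r1
r4 -> r4 − r1
r4 -> r4 − 3·r2
r3 <=> r4
r3 -> 1/15·r3
r4 -> 1/3·r4
r1 -> r1 − 9·r4
r1 -> r1 + 3·r2
Pivot columns are the columns containing a leading 1.

0, 1, 2, 3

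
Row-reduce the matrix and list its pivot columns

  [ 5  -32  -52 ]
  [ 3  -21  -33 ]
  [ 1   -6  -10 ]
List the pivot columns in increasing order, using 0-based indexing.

R1 → 1/5·R1
  [ 1  -32/5  -52/5 ]
  [ 3    -21    -33 ]
  [ 1     -6    -10 ]
R2 → R2 − 3·R1
  [ 1  -32/5  -52/5 ]
  [ 0   -9/5   -9/5 ]
  [ 1     -6    -10 ]
R3 → R3 − R1
  [ 1  -32/5  -52/5 ]
  [ 0   -9/5   -9/5 ]
  [ 0    2/5    2/5 ]
R2 → -5/9·R2
  [ 1  -32/5  -52/5 ]
  [ 0      1      1 ]
  [ 0    2/5    2/5 ]
R3 → R3 − 2/5·R2
  [ 1  -32/5  -52/5 ]
  [ 0      1      1 ]
  [ 0      0      0 ]
R1 → R1 + 32/5·R2
  [ 1  0  -4 ]
  [ 0  1   1 ]
  [ 0  0   0 ]
Pivot columns are the columns containing a leading 1.

0, 1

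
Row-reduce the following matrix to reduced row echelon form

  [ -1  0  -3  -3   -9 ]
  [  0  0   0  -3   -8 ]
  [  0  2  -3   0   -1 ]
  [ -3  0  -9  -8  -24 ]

r1 → -1·r1
  [  1  0   3   3    9 ]
  [  0  0   0  -3   -8 ]
  [  0  2  -3   0   -1 ]
  [ -3  0  -9  -8  -24 ]
r4 → r4 + 3·r1
  [ 1  0   3   3   9 ]
  [ 0  0   0  -3  -8 ]
  [ 0  2  -3   0  -1 ]
  [ 0  0   0   1   3 ]
r2 ↔ r3
  [ 1  0   3   3   9 ]
  [ 0  2  -3   0  -1 ]
  [ 0  0   0  -3  -8 ]
  [ 0  0   0   1   3 ]
r2 → 1/2·r2
  [ 1  0     3   3     9 ]
  [ 0  1  -3/2   0  -1/2 ]
  [ 0  0     0  -3    -8 ]
  [ 0  0     0   1     3 ]
r3 → -1/3·r3
  [ 1  0     3  3     9 ]
  [ 0  1  -3/2  0  -1/2 ]
  [ 0  0     0  1   8/3 ]
  [ 0  0     0  1     3 ]
r4 → r4 − r3
  [ 1  0     3  3     9 ]
  [ 0  1  -3/2  0  -1/2 ]
  [ 0  0     0  1   8/3 ]
  [ 0  0     0  0   1/3 ]
r4 → 3·r4
  [ 1  0     3  3     9 ]
  [ 0  1  -3/2  0  -1/2 ]
  [ 0  0     0  1   8/3 ]
  [ 0  0     0  0     1 ]
r3 → r3 − 8/3·r4
  [ 1  0     3  3     9 ]
  [ 0  1  -3/2  0  -1/2 ]
  [ 0  0     0  1     0 ]
  [ 0  0     0  0     1 ]
r2 → r2 + 1/2·r4
  [ 1  0     3  3  9 ]
  [ 0  1  -3/2  0  0 ]
  [ 0  0     0  1  0 ]
  [ 0  0     0  0  1 ]
r1 → r1 − 9·r4
  [ 1  0     3  3  0 ]
  [ 0  1  -3/2  0  0 ]
  [ 0  0     0  1  0 ]
  [ 0  0     0  0  1 ]
r1 → r1 − 3·r3
  [ 1  0     3  0  0 ]
  [ 0  1  -3/2  0  0 ]
  [ 0  0     0  1  0 ]
  [ 0  0     0  0  1 ]

[[1, 0, 3, 0, 0], [0, 1, -3/2, 0, 0], [0, 0, 0, 1, 0], [0, 0, 0, 0, 1]]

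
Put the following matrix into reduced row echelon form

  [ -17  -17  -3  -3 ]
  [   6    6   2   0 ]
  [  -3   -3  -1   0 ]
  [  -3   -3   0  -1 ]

Multiply R1 by -1/17.
  [  1   1  3/17  3/17 ]
  [  6   6     2     0 ]
  [ -3  -3    -1     0 ]
  [ -3  -3     0    -1 ]
Subtract 6 times R1 from R2.
  [  1   1   3/17    3/17 ]
  [  0   0  16/17  -18/17 ]
  [ -3  -3     -1       0 ]
  [ -3  -3      0      -1 ]
Add 3 times R1 to R3.
  [  1   1   3/17    3/17 ]
  [  0   0  16/17  -18/17 ]
  [  0   0  -8/17    9/17 ]
  [ -3  -3      0      -1 ]
Add 3 times R1 to R4.
  [ 1  1   3/17    3/17 ]
  [ 0  0  16/17  -18/17 ]
  [ 0  0  -8/17    9/17 ]
  [ 0  0   9/17   -8/17 ]
Multiply R2 by 17/16.
  [ 1  1   3/17   3/17 ]
  [ 0  0      1   -9/8 ]
  [ 0  0  -8/17   9/17 ]
  [ 0  0   9/17  -8/17 ]
Add 8/17 times R2 to R3.
  [ 1  1  3/17   3/17 ]
  [ 0  0     1   -9/8 ]
  [ 0  0     0      0 ]
  [ 0  0  9/17  -8/17 ]
Subtract 9/17 times R2 from R4.
  [ 1  1  3/17  3/17 ]
  [ 0  0     1  -9/8 ]
  [ 0  0     0     0 ]
  [ 0  0     0   1/8 ]
Swap R3 and R4.
  [ 1  1  3/17  3/17 ]
  [ 0  0     1  -9/8 ]
  [ 0  0     0   1/8 ]
  [ 0  0     0     0 ]
Multiply R3 by 8.
  [ 1  1  3/17  3/17 ]
  [ 0  0     1  -9/8 ]
  [ 0  0     0     1 ]
  [ 0  0     0     0 ]
Add 9/8 times R3 to R2.
  [ 1  1  3/17  3/17 ]
  [ 0  0     1     0 ]
  [ 0  0     0     1 ]
  [ 0  0     0     0 ]
Subtract 3/17 times R3 from R1.
  [ 1  1  3/17  0 ]
  [ 0  0     1  0 ]
  [ 0  0     0  1 ]
  [ 0  0     0  0 ]
Subtract 3/17 times R2 from R1.
  [ 1  1  0  0 ]
  [ 0  0  1  0 ]
  [ 0  0  0  1 ]
  [ 0  0  0  0 ]

[[1, 1, 0, 0], [0, 0, 1, 0], [0, 0, 0, 1], [0, 0, 0, 0]]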